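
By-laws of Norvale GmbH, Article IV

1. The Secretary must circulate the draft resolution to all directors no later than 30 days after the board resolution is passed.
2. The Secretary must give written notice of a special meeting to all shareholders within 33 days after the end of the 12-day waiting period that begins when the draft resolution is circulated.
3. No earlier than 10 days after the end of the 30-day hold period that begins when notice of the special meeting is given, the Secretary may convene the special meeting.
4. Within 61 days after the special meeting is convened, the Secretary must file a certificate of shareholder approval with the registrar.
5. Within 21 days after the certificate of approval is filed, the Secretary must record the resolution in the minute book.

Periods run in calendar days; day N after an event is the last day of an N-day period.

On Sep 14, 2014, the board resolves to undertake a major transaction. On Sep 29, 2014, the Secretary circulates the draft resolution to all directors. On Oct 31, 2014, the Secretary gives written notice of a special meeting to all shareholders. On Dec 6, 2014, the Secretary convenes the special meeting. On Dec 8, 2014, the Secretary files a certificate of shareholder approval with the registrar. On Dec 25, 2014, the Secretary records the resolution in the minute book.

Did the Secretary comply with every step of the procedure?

No

Step 1 — counting 30 days from Sep 14, 2014 (when the board resolution is passed) gives a deadline of Oct 14, 2014; done Sep 29, 2014 — timely.
Step 2 — counting 33 days from Oct 11, 2014 (end of the 12-day waiting period, which began when the draft resolution is circulated on Sep 29, 2014) gives a deadline of Nov 13, 2014; done Oct 31, 2014 — timely.
Step 3 — must wait 10 days from Nov 30, 2014 (end of the 30-day hold period, which began when notice of the special meeting is given on Oct 31, 2014), so not before Dec 10, 2014; acted on Dec 6, 2014, 4 days prematurely.
Later steps need not be reached.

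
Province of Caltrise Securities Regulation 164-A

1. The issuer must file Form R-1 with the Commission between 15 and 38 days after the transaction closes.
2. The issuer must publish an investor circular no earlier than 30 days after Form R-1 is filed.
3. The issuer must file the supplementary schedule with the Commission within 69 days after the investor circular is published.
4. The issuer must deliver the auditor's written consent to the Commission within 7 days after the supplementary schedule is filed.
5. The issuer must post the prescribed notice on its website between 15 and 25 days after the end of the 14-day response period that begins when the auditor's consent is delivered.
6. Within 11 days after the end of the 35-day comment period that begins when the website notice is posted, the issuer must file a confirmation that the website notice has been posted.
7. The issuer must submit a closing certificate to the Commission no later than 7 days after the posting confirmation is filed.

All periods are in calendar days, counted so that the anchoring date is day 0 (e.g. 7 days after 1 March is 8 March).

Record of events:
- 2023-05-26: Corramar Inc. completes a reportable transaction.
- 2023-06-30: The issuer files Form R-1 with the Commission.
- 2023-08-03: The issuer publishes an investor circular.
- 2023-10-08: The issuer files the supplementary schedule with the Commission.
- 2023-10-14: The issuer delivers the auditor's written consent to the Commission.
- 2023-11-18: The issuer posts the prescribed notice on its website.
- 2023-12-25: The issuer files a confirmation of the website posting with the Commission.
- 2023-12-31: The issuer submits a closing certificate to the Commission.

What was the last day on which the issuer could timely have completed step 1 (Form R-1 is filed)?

2023-07-03

Step 1 runs from 2023-05-26, when the transaction closes. The window is 15–38 days after 2023-05-26; it closes on 2023-07-03.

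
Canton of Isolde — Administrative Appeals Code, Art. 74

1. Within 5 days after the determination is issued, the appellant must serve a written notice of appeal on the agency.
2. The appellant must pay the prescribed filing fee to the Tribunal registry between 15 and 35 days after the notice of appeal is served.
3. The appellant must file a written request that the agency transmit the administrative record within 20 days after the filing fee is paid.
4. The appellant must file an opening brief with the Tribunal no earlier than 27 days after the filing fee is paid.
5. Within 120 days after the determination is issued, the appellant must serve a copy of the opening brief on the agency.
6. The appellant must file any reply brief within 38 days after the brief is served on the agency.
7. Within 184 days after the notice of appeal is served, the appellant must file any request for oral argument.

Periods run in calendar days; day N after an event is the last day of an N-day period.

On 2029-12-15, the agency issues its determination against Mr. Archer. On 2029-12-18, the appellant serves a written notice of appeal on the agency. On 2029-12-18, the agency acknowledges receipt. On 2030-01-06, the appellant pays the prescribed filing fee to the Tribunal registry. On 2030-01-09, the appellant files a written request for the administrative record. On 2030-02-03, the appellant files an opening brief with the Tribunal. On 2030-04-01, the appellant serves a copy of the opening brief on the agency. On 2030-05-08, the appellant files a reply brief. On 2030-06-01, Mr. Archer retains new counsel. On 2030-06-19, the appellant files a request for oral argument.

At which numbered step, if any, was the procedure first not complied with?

Step 1 — counting 5 days from 2029-12-15 (when the determination is issued) gives a deadline of 2029-12-20; completed 2029-12-18, before the deadline.
Step 2 — 15 and 35 days from 2029-12-18 (when the notice of appeal is served) are 2030-01-02 and 2030-01-22 respectively; done 2030-01-06, which is between those dates.
Step 3 — counting 20 days from 2030-01-06 (when the filing fee is paid) gives a deadline of 2030-01-26; 2030-01-09 is within that limit.
Step 4 — must wait 27 days from 2030-01-06 (when the filing fee is paid), so not before 2030-02-02; 2030-02-03 is on or after that date.
Step 5 — counting 120 days from 2029-12-15 (when the determination is issued) gives a deadline of 2030-04-14; completed 2030-04-01, before the deadline.
Step 6 — counting 38 days from 2030-04-01 (when the brief is served on the agency) gives a deadline of 2030-05-09; completed 2030-05-08, before the deadline.
Step 7 — counting 184 days from 2029-12-18 (when the notice of appeal is served) gives a deadline of 2030-06-20; 2030-06-19 is within that limit.

None — every step was satisfied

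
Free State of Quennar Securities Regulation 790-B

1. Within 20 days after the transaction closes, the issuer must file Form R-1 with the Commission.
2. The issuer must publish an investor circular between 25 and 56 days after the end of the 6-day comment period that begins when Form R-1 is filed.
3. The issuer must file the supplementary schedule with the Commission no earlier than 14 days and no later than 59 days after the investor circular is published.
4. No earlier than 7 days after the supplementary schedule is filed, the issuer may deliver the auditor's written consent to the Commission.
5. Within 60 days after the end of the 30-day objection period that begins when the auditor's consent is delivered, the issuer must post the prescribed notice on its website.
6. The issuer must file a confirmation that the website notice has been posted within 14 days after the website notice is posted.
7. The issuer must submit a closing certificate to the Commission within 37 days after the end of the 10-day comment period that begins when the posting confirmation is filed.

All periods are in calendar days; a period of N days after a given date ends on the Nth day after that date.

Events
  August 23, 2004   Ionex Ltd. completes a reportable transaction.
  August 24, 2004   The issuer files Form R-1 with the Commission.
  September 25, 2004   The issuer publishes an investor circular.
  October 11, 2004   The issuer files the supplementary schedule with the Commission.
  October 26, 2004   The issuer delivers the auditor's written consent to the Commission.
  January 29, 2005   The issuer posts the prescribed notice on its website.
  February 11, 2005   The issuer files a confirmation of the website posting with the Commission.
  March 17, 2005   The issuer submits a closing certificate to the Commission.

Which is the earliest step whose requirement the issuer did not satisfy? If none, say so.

Step 5

Step 1: 20 days after August 23, 2004 (when the transaction closes) is September 12, 2004; August 24, 2004 is within that limit.
Step 2: the window is 25–56 days after August 30, 2004 (end of the 6-day comment period, which began when Form R-1 is filed on August 24, 2004), so September 24, 2004 through October 25, 2004; done September 25, 2004 — within the window.
Step 3: the window is 14–59 days after September 25, 2004 (when the investor circular is published), so October 9, 2004 through November 23, 2004; October 11, 2004 falls inside that range.
Step 4: the earliest permitted date is 7 days after October 11, 2004 (when the supplementary schedule is filed), i.e. October 18, 2004; done October 26, 2004, after the minimum wait.
Step 5: 60 days after November 25, 2004 (end of the 30-day objection period, which began when the auditor's consent is delivered on October 26, 2004) is January 24, 2005; done January 29, 2005 — 5 days late.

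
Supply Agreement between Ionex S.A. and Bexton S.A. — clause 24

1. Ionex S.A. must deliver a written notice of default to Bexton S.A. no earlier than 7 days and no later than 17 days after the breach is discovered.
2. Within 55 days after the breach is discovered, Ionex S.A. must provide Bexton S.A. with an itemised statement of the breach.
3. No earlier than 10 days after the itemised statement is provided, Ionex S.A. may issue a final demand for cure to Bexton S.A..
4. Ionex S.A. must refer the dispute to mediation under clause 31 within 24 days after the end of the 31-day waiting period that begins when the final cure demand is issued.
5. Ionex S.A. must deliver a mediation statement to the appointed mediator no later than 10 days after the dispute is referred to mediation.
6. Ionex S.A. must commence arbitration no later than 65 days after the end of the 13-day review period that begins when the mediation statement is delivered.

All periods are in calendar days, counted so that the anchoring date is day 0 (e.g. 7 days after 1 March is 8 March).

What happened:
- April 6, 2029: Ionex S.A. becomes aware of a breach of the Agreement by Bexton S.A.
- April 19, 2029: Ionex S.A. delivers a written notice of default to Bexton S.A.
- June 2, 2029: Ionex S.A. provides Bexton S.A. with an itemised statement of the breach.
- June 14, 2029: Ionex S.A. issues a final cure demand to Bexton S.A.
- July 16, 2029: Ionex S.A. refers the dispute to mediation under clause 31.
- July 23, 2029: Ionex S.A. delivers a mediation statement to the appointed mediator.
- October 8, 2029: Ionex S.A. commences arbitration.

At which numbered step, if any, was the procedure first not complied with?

Step 2

Step 1 — 7 and 17 days from April 6, 2029 (when the breach is discovered) are April 13, 2029 and April 23, 2029 respectively; done April 19, 2029, which is between those dates.
Step 2 — counting 55 days from April 6, 2029 (when the breach is discovered) gives a deadline of May 31, 2029; not done until June 2, 2029, 2 days after the deadline.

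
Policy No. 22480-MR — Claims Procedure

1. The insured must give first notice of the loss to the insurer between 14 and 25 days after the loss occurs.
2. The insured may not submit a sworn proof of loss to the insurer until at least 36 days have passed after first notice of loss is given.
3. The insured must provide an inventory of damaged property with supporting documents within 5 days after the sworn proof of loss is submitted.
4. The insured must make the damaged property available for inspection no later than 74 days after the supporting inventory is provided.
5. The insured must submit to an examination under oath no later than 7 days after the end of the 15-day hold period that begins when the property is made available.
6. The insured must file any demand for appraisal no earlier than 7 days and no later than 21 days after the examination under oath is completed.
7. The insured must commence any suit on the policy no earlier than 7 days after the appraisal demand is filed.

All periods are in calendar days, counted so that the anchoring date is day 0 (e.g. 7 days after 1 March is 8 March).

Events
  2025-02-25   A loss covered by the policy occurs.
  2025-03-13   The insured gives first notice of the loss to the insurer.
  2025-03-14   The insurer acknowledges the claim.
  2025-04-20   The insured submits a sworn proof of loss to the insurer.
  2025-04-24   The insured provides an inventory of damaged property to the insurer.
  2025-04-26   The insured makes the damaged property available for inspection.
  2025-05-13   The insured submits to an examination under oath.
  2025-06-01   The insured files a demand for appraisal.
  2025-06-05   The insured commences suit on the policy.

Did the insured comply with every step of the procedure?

Step 1: the window is 14–25 days after 2025-02-25 (when the loss occurs), so 2025-03-11 through 2025-03-22; done 2025-03-13 — within the window.
Step 2: the earliest permitted date is 36 days after 2025-03-13 (when first notice of loss is given), i.e. 2025-04-18; 2025-04-20 is on or after that date.
Step 3: 5 days after 2025-04-20 (when the sworn proof of loss is submitted) is 2025-04-25; done 2025-04-24 — timely.
Step 4: 74 days after 2025-04-24 (when the supporting inventory is provided) is 2025-07-07; completed 2025-04-26, before the deadline.
Step 5: 7 days after 2025-05-11 (end of the 15-day hold period, which began when the property is made available on 2025-04-26) is 2025-05-18; 2025-05-13 is within that limit.
Step 6: the window is 7–21 days after 2025-05-13 (when the examination under oath is completed), so 2025-05-20 through 2025-06-03; done 2025-06-01 — within the window.
Step 7: the earliest permitted date is 7 days after 2025-06-01 (when the appraisal demand is filed), i.e. 2025-06-08; 2025-06-05 is 3 days before the earliest permitted date.
The procedure was therefore not followed at step 7.

No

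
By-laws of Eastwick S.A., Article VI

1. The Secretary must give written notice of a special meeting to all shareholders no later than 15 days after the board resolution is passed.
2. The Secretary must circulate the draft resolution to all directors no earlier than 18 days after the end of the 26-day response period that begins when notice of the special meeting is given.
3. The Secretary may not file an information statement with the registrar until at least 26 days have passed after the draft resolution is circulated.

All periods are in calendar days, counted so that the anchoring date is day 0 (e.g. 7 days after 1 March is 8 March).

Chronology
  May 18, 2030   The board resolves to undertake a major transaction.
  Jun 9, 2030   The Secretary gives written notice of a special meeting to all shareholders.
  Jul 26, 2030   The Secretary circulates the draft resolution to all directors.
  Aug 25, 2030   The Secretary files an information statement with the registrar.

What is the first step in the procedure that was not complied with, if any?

Step 1

Step 1 — counting 15 days from May 18, 2030 (when the board resolution is passed) gives a deadline of Jun 2, 2030; Jun 9, 2030 misses that deadline by 7 days.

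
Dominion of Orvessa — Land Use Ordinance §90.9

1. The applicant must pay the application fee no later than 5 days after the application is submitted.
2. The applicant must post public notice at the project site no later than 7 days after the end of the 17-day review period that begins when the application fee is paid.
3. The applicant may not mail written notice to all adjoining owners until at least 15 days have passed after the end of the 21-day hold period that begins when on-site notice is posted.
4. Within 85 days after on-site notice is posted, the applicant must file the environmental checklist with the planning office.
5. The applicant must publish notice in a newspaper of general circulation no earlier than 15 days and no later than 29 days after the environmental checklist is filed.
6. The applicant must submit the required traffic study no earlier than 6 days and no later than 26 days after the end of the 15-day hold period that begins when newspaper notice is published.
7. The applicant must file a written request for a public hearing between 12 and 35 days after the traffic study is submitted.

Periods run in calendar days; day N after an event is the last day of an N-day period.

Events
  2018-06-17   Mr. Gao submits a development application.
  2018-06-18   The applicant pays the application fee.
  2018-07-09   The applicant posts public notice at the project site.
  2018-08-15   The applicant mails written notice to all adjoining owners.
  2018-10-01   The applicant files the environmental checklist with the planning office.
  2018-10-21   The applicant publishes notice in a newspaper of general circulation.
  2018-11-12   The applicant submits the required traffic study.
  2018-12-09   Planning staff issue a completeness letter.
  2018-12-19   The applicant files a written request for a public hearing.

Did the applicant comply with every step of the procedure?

No

(1) due by 2018-06-17 + 5 days = 2018-06-22; done 2018-06-18 — timely.
(2) due by 2018-07-05 + 7 days = 2018-07-12; done 2018-07-09 — timely.
(3) permitted from 2018-07-30 + 15 days = 2018-08-14 onward; 2018-08-15 is on or after that date.
(4) due by 2018-07-09 + 85 days = 2018-10-02; 2018-10-01 is within that limit.
(5) the permitted window runs from 2018-10-01 + 15 = 2018-10-16 to 2018-10-01 + 29 = 2018-10-30; done 2018-10-21, which is between those dates.
(6) the permitted window runs from 2018-11-05 + 6 = 2018-11-11 to 2018-11-05 + 26 = 2018-12-01; done 2018-11-12, which is between those dates.
(7) the permitted window runs from 2018-11-12 + 12 = 2018-11-24 to 2018-11-12 + 35 = 2018-12-17; 2018-12-19 is 2 days past the end of the window.
Later steps need not be reached.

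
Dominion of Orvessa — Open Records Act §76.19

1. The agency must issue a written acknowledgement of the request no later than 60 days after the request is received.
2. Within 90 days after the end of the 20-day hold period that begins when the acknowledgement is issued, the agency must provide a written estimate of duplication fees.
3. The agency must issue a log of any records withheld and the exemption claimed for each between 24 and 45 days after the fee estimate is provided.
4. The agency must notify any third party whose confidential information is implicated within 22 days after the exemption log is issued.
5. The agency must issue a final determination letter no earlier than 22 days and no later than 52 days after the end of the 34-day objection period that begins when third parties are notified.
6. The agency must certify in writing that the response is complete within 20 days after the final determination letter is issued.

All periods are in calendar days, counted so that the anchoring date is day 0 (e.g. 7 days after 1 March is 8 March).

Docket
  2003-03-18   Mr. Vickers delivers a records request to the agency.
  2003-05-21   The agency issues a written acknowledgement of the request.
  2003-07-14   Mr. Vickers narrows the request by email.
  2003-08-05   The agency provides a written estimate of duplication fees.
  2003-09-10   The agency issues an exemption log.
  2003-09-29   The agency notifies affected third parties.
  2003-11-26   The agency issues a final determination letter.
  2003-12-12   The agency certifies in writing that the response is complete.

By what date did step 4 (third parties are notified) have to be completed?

Step 4 runs from 2003-09-10, when the exemption log is issued. 22 days after 2003-09-10 is 2003-10-02.

2003-10-02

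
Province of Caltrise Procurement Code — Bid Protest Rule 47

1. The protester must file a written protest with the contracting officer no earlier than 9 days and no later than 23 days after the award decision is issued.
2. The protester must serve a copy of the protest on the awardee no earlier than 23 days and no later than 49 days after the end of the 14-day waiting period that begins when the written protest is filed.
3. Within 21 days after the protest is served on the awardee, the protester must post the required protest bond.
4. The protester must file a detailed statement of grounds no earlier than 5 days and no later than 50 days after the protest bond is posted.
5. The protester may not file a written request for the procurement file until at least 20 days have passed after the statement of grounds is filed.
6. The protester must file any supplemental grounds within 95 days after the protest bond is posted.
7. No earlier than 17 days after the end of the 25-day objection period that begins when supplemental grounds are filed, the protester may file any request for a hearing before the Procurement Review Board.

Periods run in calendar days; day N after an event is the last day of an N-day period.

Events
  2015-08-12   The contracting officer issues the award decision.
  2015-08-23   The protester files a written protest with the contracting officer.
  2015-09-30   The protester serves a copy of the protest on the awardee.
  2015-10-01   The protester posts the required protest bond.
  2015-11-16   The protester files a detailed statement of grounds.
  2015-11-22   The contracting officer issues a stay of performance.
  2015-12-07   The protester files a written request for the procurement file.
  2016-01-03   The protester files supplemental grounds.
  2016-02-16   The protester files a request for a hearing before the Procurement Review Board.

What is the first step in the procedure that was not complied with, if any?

(1) the permitted window runs from 2015-08-12 + 9 = 2015-08-21 to 2015-08-12 + 23 = 2015-09-04; done 2015-08-23, which is between those dates.
(2) the permitted window runs from 2015-09-06 + 23 = 2015-09-29 to 2015-09-06 + 49 = 2015-10-25; done 2015-09-30, which is between those dates.
(3) due by 2015-09-30 + 21 days = 2015-10-21; 2015-10-01 is within that limit.
(4) the permitted window runs from 2015-10-01 + 5 = 2015-10-06 to 2015-10-01 + 50 = 2015-11-20; 2015-11-16 falls inside that range.
(5) permitted from 2015-11-16 + 20 days = 2015-12-06 onward; done 2015-12-07 — permitted.
(6) due by 2015-10-01 + 95 days = 2016-01-04; 2016-01-03 is within that limit.
(7) permitted from 2016-01-28 + 17 days = 2016-02-14 onward; done 2016-02-16 — permitted.

None — every step was satisfied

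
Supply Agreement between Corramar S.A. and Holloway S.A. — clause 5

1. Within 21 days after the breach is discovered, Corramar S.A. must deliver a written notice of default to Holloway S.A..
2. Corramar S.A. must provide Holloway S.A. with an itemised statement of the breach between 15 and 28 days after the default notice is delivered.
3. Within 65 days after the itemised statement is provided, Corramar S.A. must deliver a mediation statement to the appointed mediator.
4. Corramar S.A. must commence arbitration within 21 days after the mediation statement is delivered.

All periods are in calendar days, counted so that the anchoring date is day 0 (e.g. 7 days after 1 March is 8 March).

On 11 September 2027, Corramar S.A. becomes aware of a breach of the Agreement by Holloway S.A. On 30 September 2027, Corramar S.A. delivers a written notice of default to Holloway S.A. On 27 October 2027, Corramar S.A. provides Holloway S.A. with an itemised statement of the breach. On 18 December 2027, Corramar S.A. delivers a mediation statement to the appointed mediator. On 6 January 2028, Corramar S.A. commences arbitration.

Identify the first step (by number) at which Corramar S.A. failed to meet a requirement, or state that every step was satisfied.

None — every step was satisfied

Step 1 — counting 21 days from 11 September 2027 (when the breach is discovered) gives a deadline of 2 October 2027; completed 30 September 2027, before the deadline.
Step 2 — 15 and 28 days from 30 September 2027 (when the default notice is delivered) are 15 October 2027 and 28 October 2027 respectively; 27 October 2027 falls inside that range.
Step 3 — counting 65 days from 27 October 2027 (when the itemised statement is provided) gives a deadline of 31 December 2027; 18 December 2027 is within that limit.
Step 4 — counting 21 days from 18 December 2027 (when the mediation statement is delivered) gives a deadline of 8 January 2028; done 6 January 2028 — timely.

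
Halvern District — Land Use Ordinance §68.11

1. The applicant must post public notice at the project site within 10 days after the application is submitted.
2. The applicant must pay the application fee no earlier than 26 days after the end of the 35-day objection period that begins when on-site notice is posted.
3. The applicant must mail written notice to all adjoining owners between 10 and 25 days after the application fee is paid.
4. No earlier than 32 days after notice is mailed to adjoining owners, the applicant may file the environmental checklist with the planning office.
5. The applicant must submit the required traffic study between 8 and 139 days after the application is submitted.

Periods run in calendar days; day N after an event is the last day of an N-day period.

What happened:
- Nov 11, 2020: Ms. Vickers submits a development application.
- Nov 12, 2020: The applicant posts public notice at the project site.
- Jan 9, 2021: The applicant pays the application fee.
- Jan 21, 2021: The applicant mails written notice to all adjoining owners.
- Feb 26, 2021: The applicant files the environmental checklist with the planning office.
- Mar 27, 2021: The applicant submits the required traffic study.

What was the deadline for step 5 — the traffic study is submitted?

Step 5 runs from Nov 11, 2020, when the application is submitted. The window is 8–139 days after Nov 11, 2020; it closes on Mar 30, 2021.

Mar 30, 2021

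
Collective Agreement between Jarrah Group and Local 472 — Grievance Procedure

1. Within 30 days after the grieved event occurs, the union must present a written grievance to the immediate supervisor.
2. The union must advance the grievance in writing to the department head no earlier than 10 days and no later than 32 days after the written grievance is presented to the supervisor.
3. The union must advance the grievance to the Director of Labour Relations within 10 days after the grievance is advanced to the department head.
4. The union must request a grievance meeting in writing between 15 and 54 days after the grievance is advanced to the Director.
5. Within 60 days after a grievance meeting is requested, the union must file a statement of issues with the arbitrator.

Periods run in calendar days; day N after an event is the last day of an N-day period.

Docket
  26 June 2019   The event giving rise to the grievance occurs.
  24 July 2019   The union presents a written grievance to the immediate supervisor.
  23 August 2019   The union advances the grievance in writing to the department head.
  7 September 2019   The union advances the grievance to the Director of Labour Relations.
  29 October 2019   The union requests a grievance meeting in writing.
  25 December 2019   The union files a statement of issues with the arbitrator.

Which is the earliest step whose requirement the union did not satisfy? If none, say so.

Step 1 — counting 30 days from 26 June 2019 (when the grieved event occurs) gives a deadline of 26 July 2019; 24 July 2019 is within that limit.
Step 2 — 10 and 32 days from 24 July 2019 (when the written grievance is presented to the supervisor) are 3 August 2019 and 25 August 2019 respectively; 23 August 2019 falls inside that range.
Step 3 — counting 10 days from 23 August 2019 (when the grievance is advanced to the department head) gives a deadline of 2 September 2019; done 7 September 2019 — 5 days late.

Step 3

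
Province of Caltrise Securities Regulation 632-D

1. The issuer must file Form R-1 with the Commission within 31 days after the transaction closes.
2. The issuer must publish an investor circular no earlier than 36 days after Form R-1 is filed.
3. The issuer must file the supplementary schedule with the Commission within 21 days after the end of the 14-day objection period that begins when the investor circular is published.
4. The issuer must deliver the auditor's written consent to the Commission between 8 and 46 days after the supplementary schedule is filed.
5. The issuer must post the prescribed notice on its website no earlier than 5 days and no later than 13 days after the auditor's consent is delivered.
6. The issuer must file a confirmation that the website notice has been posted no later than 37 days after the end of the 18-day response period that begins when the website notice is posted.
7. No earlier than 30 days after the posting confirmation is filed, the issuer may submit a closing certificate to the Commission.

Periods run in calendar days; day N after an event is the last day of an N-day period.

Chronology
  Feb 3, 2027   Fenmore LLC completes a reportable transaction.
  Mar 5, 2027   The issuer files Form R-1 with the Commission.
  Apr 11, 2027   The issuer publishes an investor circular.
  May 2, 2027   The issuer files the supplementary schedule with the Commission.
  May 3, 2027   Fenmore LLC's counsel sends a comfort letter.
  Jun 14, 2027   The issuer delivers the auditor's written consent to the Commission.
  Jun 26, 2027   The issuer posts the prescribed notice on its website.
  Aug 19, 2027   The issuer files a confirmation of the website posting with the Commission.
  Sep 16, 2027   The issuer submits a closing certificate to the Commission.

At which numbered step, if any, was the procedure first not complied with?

(1) due by Feb 3, 2027 + 31 days = Mar 6, 2027; Mar 5, 2027 is within that limit.
(2) permitted from Mar 5, 2027 + 36 days = Apr 10, 2027 onward; done Apr 11, 2027 — permitted.
(3) due by Apr 25, 2027 + 21 days = May 16, 2027; completed May 2, 2027, before the deadline.
(4) the permitted window runs from May 2, 2027 + 8 = May 10, 2027 to May 2, 2027 + 46 = Jun 17, 2027; Jun 14, 2027 falls inside that range.
(5) the permitted window runs from Jun 14, 2027 + 5 = Jun 19, 2027 to Jun 14, 2027 + 13 = Jun 27, 2027; done Jun 26, 2027 — within the window.
(6) due by Jul 14, 2027 + 37 days = Aug 20, 2027; Aug 19, 2027 is within that limit.
(7) permitted from Aug 19, 2027 + 30 days = Sep 18, 2027 onward; done Sep 16, 2027 — 2 days too early.

Step 7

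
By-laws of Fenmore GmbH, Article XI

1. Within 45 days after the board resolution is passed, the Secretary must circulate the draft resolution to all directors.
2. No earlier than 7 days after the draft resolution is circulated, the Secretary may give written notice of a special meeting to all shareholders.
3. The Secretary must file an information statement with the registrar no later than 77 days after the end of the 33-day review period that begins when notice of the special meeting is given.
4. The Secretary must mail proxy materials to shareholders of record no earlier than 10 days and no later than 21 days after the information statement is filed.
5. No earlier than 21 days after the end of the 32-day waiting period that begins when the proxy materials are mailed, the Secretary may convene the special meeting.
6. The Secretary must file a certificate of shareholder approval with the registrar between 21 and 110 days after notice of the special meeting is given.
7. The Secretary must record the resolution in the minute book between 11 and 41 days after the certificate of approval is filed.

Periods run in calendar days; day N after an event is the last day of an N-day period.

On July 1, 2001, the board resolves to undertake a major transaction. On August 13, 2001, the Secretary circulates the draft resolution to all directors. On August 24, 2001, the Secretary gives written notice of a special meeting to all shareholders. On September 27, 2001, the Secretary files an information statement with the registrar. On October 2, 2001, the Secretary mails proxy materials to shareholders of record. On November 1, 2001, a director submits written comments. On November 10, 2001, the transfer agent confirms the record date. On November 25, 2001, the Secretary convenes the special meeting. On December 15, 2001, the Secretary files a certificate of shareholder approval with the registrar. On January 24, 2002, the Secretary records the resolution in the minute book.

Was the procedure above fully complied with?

Step 1: 45 days after July 1, 2001 (when the board resolution is passed) is August 15, 2001; completed August 13, 2001, before the deadline.
Step 2: the earliest permitted date is 7 days after August 13, 2001 (when the draft resolution is circulated), i.e. August 20, 2001; done August 24, 2001, after the minimum wait.
Step 3: 77 days after September 26, 2001 (end of the 33-day review period, which began when notice of the special meeting is given on August 24, 2001) is December 12, 2001; done September 27, 2001 — timely.
Step 4: the window is 10–21 days after September 27, 2001 (when the information statement is filed), so October 7, 2001 through October 18, 2001; October 2, 2001 is 5 days too early.
The procedure was therefore not followed at step 4.

No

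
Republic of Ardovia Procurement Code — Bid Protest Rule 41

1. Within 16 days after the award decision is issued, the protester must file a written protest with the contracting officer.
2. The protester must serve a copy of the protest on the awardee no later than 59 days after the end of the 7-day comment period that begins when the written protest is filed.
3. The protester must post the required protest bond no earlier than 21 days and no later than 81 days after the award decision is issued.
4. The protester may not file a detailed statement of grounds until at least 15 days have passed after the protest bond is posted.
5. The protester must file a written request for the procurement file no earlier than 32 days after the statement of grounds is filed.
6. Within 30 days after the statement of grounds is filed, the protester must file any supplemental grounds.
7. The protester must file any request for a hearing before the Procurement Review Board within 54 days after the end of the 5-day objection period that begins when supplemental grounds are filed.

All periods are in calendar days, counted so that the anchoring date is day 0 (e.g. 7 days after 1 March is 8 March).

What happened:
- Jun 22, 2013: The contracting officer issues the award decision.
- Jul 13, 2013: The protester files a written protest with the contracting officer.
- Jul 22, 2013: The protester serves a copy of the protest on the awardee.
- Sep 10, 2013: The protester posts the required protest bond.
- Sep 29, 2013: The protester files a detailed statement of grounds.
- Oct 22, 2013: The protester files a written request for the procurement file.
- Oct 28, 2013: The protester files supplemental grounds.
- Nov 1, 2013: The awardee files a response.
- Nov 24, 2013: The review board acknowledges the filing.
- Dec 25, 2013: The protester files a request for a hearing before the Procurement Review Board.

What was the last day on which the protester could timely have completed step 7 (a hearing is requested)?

Dec 26, 2013

Supplemental grounds are filed on Oct 28, 2013; the 5-day objection period therefore ends Nov 2, 2013, and step 7 runs from that date. 54 days after Nov 2, 2013 is Dec 26, 2013.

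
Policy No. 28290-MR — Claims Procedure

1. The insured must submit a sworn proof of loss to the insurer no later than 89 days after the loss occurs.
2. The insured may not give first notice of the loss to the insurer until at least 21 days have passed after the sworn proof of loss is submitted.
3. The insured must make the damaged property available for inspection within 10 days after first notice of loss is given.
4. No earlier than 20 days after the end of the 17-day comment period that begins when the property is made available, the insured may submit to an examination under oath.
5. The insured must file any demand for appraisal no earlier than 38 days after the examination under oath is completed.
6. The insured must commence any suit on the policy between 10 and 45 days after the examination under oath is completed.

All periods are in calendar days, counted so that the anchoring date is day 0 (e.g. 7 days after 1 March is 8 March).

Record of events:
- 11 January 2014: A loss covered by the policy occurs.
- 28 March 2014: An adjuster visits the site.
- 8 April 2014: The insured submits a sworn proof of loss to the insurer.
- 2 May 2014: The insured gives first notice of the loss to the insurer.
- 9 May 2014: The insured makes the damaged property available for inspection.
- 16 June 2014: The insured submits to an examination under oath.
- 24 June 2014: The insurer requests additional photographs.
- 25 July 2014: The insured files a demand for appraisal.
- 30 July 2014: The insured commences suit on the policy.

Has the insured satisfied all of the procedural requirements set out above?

Step 1 — counting 89 days from 11 January 2014 (when the loss occurs) gives a deadline of 10 April 2014; done 8 April 2014 — timely.
Step 2 — must wait 21 days from 8 April 2014 (when the sworn proof of loss is submitted), so not before 29 April 2014; done 2 May 2014 — permitted.
Step 3 — counting 10 days from 2 May 2014 (when first notice of loss is given) gives a deadline of 12 May 2014; 9 May 2014 is within that limit.
Step 4 — must wait 20 days from 26 May 2014 (end of the 17-day comment period, which began when the property is made available on 9 May 2014), so not before 15 June 2014; done 16 June 2014, after the minimum wait.
Step 5 — must wait 38 days from 16 June 2014 (when the examination under oath is completed), so not before 24 July 2014; done 25 July 2014, after the minimum wait.
Step 6 — 10 and 45 days from 16 June 2014 (when the examination under oath is completed) are 26 June 2014 and 31 July 2014 respectively; 30 July 2014 falls inside that range.

Yes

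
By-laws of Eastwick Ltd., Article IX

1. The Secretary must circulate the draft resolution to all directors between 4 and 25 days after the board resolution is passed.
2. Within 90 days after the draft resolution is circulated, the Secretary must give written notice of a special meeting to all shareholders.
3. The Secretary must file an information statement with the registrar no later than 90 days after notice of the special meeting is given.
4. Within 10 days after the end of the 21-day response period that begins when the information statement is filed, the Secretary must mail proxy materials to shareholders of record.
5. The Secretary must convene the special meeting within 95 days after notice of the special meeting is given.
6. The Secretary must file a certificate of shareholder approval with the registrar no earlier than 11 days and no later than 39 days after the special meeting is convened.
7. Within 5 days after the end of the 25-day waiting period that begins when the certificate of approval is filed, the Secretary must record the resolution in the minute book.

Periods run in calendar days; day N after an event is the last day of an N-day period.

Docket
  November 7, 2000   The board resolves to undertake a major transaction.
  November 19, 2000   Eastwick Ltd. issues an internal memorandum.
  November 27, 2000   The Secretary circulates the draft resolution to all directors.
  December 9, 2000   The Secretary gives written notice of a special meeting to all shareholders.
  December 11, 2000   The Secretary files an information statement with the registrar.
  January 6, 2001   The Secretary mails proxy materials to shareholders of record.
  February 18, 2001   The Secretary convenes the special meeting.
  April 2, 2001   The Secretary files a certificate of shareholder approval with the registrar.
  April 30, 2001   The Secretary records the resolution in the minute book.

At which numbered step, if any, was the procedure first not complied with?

(1) the permitted window runs from November 7, 2000 + 4 = November 11, 2000 to November 7, 2000 + 25 = December 2, 2000; done November 27, 2000, which is between those dates.
(2) due by November 27, 2000 + 90 days = February 25, 2001; December 9, 2000 is within that limit.
(3) due by December 9, 2000 + 90 days = March 9, 2001; completed December 11, 2000, before the deadline.
(4) due by January 1, 2001 + 10 days = January 11, 2001; completed January 6, 2001, before the deadline.
(5) due by December 9, 2000 + 95 days = March 14, 2001; completed February 18, 2001, before the deadline.
(6) the permitted window runs from February 18, 2001 + 11 = March 1, 2001 to February 18, 2001 + 39 = March 29, 2001; done April 2, 2001 — 4 days after the window closed.
No need to go further; step 6 was not satisfied.

Step 6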